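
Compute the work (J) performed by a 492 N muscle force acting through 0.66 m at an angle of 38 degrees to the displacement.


W = F * d * cos(theta)
theta = 38 deg = 0.6632 rad
cos(theta) = 0.7880
W = 492 * 0.66 * 0.7880
W = 255.8829


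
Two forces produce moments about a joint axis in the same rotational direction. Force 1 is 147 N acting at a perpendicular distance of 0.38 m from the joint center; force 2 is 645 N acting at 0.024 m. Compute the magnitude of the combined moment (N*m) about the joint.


M = F1 * d1 + F2 * d2
M = 147 * 0.38 + 645 * 0.024
M = 55.8600 + 15.4800
M = 71.3400


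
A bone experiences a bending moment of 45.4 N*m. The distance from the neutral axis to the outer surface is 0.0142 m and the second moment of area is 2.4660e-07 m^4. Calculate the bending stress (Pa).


sigma = M * c / I
sigma = 45.4 * 0.0142 / 2.4660e-07
M * c = 0.6447
sigma = 2.6143e+06


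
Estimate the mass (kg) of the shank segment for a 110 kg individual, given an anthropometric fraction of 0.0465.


m_segment = body_mass * fraction
m_segment = 110 * 0.0465
m_segment = 5.1150


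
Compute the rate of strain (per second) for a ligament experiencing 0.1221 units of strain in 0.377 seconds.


strain_rate = delta_strain / delta_t
strain_rate = 0.1221 / 0.377
strain_rate = 0.3239


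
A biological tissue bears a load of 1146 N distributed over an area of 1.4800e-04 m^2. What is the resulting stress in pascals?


stress = F / A
stress = 1146 / 1.4800e-04
stress = 7.7432e+06


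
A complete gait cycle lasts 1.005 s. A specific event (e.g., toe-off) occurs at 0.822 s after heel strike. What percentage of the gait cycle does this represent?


pct = (event_time / cycle_time) * 100
pct = (0.822 / 1.005) * 100
ratio = 0.8179
pct = 81.7910


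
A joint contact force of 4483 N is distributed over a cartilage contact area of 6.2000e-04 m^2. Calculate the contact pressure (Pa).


P = F / A
P = 4483 / 6.2000e-04
P = 7.2306e+06


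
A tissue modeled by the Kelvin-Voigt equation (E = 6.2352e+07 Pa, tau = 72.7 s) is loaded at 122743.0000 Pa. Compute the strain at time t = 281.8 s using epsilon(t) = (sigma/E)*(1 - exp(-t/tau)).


epsilon(t) = (sigma/E) * (1 - exp(-t/tau))
sigma/E = 122743.0000 / 6.2352e+07 = 0.0020
exp(-t/tau) = exp(-281.8 / 72.7) = 0.0207
epsilon = 0.0020 * (1 - 0.0207)
epsilon = 0.0019


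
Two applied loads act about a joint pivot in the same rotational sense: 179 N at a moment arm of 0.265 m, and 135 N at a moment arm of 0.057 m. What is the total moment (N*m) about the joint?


M = F1 * d1 + F2 * d2
M = 179 * 0.265 + 135 * 0.057
M = 47.4350 + 7.6950
M = 55.1300


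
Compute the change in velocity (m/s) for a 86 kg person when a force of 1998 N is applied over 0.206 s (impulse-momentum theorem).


J = F * dt = 1998 * 0.206 = 411.5880 N*s
delta_v = J / m
delta_v = 411.5880 / 86
delta_v = 4.7859


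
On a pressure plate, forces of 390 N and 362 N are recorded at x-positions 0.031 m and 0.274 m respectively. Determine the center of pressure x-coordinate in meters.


COP_x = (F1*x1 + F2*x2) / (F1 + F2)
COP_x = (390*0.031 + 362*0.274) / (390 + 362)
Numerator = 111.2780
Denominator = 752
COP_x = 0.1480


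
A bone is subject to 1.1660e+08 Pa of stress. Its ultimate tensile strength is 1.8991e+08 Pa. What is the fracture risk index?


FRI = applied / ultimate
FRI = 1.1660e+08 / 1.8991e+08
FRI = 0.6140


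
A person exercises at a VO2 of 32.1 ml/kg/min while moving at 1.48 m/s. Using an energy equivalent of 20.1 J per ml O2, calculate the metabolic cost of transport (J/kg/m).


Power per kg = VO2 * 20.1 / 60
Power per kg = 32.1 * 20.1 / 60 = 10.7535 W/kg
Cost = power_per_kg / speed
Cost = 10.7535 / 1.48
Cost = 7.2659


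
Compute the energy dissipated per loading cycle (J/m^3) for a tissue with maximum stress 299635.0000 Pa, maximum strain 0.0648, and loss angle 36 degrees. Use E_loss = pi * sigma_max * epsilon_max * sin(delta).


E_loss = pi * sigma_max * epsilon_max * sin(delta)
delta = 36 deg = 0.6283 rad
sin(delta) = 0.5878
E_loss = pi * 299635.0000 * 0.0648 * 0.5878
E_loss = 35853.8754


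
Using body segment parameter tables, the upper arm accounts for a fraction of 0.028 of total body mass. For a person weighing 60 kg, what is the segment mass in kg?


m_segment = body_mass * fraction
m_segment = 60 * 0.028
m_segment = 1.6800


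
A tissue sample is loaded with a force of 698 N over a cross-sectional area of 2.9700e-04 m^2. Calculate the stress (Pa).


stress = F / A
stress = 698 / 2.9700e-04
stress = 2.3502e+06


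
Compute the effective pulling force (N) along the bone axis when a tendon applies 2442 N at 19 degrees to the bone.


F_eff = F_tendon * cos(theta)
theta = 19 deg = 0.3316 rad
cos(theta) = 0.9455
F_eff = 2442 * 0.9455
F_eff = 2308.9564


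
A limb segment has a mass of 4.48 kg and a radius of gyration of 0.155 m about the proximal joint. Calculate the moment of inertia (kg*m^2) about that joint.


I = m * k^2
I = 4.48 * 0.155^2
k^2 = 0.0240
I = 0.1076


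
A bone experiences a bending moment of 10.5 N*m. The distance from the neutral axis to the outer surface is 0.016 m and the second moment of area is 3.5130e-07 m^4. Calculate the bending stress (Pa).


sigma = M * c / I
sigma = 10.5 * 0.016 / 3.5130e-07
M * c = 0.1680
sigma = 478223.7404


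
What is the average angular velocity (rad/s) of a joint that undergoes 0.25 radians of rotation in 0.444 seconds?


omega = delta_theta / delta_t
omega = 0.25 / 0.444
omega = 0.5631


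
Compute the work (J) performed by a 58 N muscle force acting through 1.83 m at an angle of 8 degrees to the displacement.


W = F * d * cos(theta)
theta = 8 deg = 0.1396 rad
cos(theta) = 0.9903
W = 58 * 1.83 * 0.9903
W = 105.1071


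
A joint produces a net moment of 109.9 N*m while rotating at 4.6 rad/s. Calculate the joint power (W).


P = M * omega
P = 109.9 * 4.6
P = 505.5400


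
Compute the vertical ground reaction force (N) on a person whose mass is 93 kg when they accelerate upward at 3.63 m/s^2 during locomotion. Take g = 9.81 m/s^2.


GRF = m * (g + a)
GRF = 93 * (9.81 + 3.63)
GRF = 93 * 13.4400
GRF = 1249.9200


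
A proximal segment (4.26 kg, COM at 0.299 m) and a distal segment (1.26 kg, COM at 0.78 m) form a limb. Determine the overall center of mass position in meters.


COM = (m1*x1 + m2*x2) / (m1 + m2)
COM = (4.26*0.299 + 1.26*0.78) / (4.26 + 1.26)
Numerator = 2.2565
Denominator = 5.5200
COM = 0.4088


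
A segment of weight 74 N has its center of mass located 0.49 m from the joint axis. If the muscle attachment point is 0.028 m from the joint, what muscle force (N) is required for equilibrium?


F_muscle = W * d_load / d_muscle
F_muscle = 74 * 0.49 / 0.028
Numerator = 36.2600
F_muscle = 1295.0000


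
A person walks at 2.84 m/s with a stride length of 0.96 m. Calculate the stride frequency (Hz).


f = v / stride_length
f = 2.84 / 0.96
f = 2.9583


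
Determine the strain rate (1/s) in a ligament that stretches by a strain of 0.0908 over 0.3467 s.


strain_rate = delta_strain / delta_t
strain_rate = 0.0908 / 0.3467
strain_rate = 0.2619


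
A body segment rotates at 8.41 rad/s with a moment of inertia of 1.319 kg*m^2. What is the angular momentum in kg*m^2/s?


L = I * omega
L = 1.319 * 8.41
L = 11.0928


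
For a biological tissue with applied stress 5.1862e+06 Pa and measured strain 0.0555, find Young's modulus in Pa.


E = stress / strain
E = 5.1862e+06 / 0.0555
E = 9.3445e+07


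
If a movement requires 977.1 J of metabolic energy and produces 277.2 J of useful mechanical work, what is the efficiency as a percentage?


eta = (W_mech / E_meta) * 100
eta = (277.2 / 977.1) * 100
ratio = 0.2837
eta = 28.3697


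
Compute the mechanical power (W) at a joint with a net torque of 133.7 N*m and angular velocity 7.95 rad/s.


P = M * omega
P = 133.7 * 7.95
P = 1062.9150


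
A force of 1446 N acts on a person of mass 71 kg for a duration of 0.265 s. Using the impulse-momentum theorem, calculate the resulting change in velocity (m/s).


J = F * dt = 1446 * 0.265 = 383.1900 N*s
delta_v = J / m
delta_v = 383.1900 / 71
delta_v = 5.3970


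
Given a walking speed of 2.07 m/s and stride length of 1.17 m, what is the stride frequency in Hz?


f = v / stride_length
f = 2.07 / 1.17
f = 1.7692


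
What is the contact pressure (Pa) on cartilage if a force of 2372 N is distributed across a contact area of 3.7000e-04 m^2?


P = F / A
P = 2372 / 3.7000e-04
P = 6.4108e+06


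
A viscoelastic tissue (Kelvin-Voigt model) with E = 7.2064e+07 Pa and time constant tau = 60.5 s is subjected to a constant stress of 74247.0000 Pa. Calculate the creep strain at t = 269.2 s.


epsilon(t) = (sigma/E) * (1 - exp(-t/tau))
sigma/E = 74247.0000 / 7.2064e+07 = 0.0010
exp(-t/tau) = exp(-269.2 / 60.5) = 0.0117
epsilon = 0.0010 * (1 - 0.0117)
epsilon = 0.0010


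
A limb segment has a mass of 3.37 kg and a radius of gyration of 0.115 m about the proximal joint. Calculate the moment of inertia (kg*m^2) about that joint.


I = m * k^2
I = 3.37 * 0.115^2
k^2 = 0.0132
I = 0.0446


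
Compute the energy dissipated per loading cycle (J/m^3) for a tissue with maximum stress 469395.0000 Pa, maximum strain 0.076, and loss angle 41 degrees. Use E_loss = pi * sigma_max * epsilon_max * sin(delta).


E_loss = pi * sigma_max * epsilon_max * sin(delta)
delta = 41 deg = 0.7156 rad
sin(delta) = 0.6561
E_loss = pi * 469395.0000 * 0.076 * 0.6561
E_loss = 73526.6605


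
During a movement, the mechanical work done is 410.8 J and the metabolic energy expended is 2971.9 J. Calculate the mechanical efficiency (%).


eta = (W_mech / E_meta) * 100
eta = (410.8 / 2971.9) * 100
ratio = 0.1382
eta = 13.8228


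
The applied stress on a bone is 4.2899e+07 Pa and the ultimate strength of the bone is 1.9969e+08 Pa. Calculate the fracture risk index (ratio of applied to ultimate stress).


FRI = applied / ultimate
FRI = 4.2899e+07 / 1.9969e+08
FRI = 0.2148


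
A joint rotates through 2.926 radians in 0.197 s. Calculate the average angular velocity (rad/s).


omega = delta_theta / delta_t
omega = 2.926 / 0.197
omega = 14.8528


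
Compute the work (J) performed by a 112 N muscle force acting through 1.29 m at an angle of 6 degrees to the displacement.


W = F * d * cos(theta)
theta = 6 deg = 0.1047 rad
cos(theta) = 0.9945
W = 112 * 1.29 * 0.9945
W = 143.6885


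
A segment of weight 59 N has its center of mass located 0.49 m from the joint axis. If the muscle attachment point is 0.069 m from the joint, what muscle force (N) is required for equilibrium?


F_muscle = W * d_load / d_muscle
F_muscle = 59 * 0.49 / 0.069
Numerator = 28.9100
F_muscle = 418.9855


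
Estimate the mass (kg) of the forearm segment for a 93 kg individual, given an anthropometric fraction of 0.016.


m_segment = body_mass * fraction
m_segment = 93 * 0.016
m_segment = 1.4880


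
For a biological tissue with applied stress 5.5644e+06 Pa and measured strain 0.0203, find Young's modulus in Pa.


E = stress / strain
E = 5.5644e+06 / 0.0203
E = 2.7411e+08


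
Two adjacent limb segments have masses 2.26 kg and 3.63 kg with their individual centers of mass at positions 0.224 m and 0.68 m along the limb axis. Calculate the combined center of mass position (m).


COM = (m1*x1 + m2*x2) / (m1 + m2)
COM = (2.26*0.224 + 3.63*0.68) / (2.26 + 3.63)
Numerator = 2.9746
Denominator = 5.8900
COM = 0.5050


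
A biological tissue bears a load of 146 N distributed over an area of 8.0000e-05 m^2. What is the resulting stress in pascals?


stress = F / A
stress = 146 / 8.0000e-05
stress = 1.8250e+06


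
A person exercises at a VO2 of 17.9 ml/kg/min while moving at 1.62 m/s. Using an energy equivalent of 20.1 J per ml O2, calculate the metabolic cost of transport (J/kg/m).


Power per kg = VO2 * 20.1 / 60
Power per kg = 17.9 * 20.1 / 60 = 5.9965 W/kg
Cost = power_per_kg / speed
Cost = 5.9965 / 1.62
Cost = 3.7015


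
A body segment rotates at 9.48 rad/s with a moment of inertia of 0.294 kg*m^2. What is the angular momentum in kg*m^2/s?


L = I * omega
L = 0.294 * 9.48
L = 2.7871


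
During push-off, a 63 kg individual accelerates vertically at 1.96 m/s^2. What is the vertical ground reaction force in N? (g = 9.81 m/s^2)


GRF = m * (g + a)
GRF = 63 * (9.81 + 1.96)
GRF = 63 * 11.7700
GRF = 741.5100


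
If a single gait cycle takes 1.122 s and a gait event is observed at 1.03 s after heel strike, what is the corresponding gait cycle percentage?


pct = (event_time / cycle_time) * 100
pct = (1.03 / 1.122) * 100
ratio = 0.9180
pct = 91.8004


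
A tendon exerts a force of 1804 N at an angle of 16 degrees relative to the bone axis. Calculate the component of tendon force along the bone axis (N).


F_eff = F_tendon * cos(theta)
theta = 16 deg = 0.2793 rad
cos(theta) = 0.9613
F_eff = 1804 * 0.9613
F_eff = 1734.1161


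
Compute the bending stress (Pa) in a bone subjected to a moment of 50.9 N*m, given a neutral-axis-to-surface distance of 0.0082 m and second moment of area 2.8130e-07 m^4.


sigma = M * c / I
sigma = 50.9 * 0.0082 / 2.8130e-07
M * c = 0.4174
sigma = 1.4838e+06


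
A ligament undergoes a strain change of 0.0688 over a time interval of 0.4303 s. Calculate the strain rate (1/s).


strain_rate = delta_strain / delta_t
strain_rate = 0.0688 / 0.4303
strain_rate = 0.1599


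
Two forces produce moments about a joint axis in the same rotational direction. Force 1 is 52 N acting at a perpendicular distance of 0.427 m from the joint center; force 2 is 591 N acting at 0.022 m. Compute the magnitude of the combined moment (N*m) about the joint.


M = F1 * d1 + F2 * d2
M = 52 * 0.427 + 591 * 0.022
M = 22.2040 + 13.0020
M = 35.2060


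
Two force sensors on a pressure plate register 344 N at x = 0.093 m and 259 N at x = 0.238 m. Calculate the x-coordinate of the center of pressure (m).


COP_x = (F1*x1 + F2*x2) / (F1 + F2)
COP_x = (344*0.093 + 259*0.238) / (344 + 259)
Numerator = 93.6340
Denominator = 603
COP_x = 0.1553


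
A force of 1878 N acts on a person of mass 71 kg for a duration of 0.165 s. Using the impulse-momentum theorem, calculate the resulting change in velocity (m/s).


J = F * dt = 1878 * 0.165 = 309.8700 N*s
delta_v = J / m
delta_v = 309.8700 / 71
delta_v = 4.3644


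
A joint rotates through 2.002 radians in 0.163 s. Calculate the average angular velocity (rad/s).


omega = delta_theta / delta_t
omega = 2.002 / 0.163
omega = 12.2822


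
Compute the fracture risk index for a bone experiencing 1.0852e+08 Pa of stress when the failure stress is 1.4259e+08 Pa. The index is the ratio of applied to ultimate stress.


FRI = applied / ultimate
FRI = 1.0852e+08 / 1.4259e+08
FRI = 0.7611


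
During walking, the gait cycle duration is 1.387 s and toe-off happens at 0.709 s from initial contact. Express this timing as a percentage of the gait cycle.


pct = (event_time / cycle_time) * 100
pct = (0.709 / 1.387) * 100
ratio = 0.5112
pct = 51.1175


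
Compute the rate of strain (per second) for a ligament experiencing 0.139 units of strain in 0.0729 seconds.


strain_rate = delta_strain / delta_t
strain_rate = 0.139 / 0.0729
strain_rate = 1.9067


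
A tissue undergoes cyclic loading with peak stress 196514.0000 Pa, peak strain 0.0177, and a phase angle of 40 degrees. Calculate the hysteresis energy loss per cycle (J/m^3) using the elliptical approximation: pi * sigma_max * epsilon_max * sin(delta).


E_loss = pi * sigma_max * epsilon_max * sin(delta)
delta = 40 deg = 0.6981 rad
sin(delta) = 0.6428
E_loss = pi * 196514.0000 * 0.0177 * 0.6428
E_loss = 7023.9940


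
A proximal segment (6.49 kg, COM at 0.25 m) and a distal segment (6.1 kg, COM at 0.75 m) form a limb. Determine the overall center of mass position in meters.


COM = (m1*x1 + m2*x2) / (m1 + m2)
COM = (6.49*0.25 + 6.1*0.75) / (6.49 + 6.1)
Numerator = 6.1975
Denominator = 12.5900
COM = 0.4923


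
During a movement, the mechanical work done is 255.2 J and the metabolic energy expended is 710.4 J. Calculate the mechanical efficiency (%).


eta = (W_mech / E_meta) * 100
eta = (255.2 / 710.4) * 100
ratio = 0.3592
eta = 35.9234


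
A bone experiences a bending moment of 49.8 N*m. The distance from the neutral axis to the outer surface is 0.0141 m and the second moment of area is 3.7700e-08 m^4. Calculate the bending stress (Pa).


sigma = M * c / I
sigma = 49.8 * 0.0141 / 3.7700e-08
M * c = 0.7022
sigma = 1.8625e+07


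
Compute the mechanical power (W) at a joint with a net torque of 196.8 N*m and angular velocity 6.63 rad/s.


P = M * omega
P = 196.8 * 6.63
P = 1304.7840


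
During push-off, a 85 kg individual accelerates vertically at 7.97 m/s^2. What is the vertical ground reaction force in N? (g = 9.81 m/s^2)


GRF = m * (g + a)
GRF = 85 * (9.81 + 7.97)
GRF = 85 * 17.7800
GRF = 1511.3000


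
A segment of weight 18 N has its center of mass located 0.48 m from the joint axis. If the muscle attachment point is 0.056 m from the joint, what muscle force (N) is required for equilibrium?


F_muscle = W * d_load / d_muscle
F_muscle = 18 * 0.48 / 0.056
Numerator = 8.6400
F_muscle = 154.2857


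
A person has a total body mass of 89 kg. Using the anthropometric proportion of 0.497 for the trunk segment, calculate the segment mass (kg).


m_segment = body_mass * fraction
m_segment = 89 * 0.497
m_segment = 44.2330


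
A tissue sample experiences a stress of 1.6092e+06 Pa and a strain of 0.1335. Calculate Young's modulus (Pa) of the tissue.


E = stress / strain
E = 1.6092e+06 / 0.1335
E = 1.2054e+07


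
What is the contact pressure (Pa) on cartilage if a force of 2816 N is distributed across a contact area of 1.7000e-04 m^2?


P = F / A
P = 2816 / 1.7000e-04
P = 1.6565e+07


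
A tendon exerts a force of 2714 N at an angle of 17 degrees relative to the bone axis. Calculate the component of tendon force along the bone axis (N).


F_eff = F_tendon * cos(theta)
theta = 17 deg = 0.2967 rad
cos(theta) = 0.9563
F_eff = 2714 * 0.9563
F_eff = 2595.4111


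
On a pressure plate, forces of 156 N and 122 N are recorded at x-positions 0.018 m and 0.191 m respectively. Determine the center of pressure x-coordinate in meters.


COP_x = (F1*x1 + F2*x2) / (F1 + F2)
COP_x = (156*0.018 + 122*0.191) / (156 + 122)
Numerator = 26.1100
Denominator = 278
COP_x = 0.0939


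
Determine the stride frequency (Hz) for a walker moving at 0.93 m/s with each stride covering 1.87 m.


f = v / stride_length
f = 0.93 / 1.87
f = 0.4973


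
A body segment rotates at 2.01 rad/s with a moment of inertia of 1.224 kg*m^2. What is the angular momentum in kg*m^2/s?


L = I * omega
L = 1.224 * 2.01
L = 2.4602


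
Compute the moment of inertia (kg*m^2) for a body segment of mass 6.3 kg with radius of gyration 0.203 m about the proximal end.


I = m * k^2
I = 6.3 * 0.203^2
k^2 = 0.0412
I = 0.2596


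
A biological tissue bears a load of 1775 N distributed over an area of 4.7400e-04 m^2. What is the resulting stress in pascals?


stress = F / A
stress = 1775 / 4.7400e-04
stress = 3.7447e+06


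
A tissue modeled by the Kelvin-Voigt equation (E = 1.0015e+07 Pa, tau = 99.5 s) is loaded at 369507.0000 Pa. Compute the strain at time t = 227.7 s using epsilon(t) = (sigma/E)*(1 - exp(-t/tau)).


epsilon(t) = (sigma/E) * (1 - exp(-t/tau))
sigma/E = 369507.0000 / 1.0015e+07 = 0.0369
exp(-t/tau) = exp(-227.7 / 99.5) = 0.1014
epsilon = 0.0369 * (1 - 0.1014)
epsilon = 0.0332


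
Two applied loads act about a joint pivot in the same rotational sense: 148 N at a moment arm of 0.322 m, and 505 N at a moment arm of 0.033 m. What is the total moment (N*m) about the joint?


M = F1 * d1 + F2 * d2
M = 148 * 0.322 + 505 * 0.033
M = 47.6560 + 16.6650
M = 64.3210


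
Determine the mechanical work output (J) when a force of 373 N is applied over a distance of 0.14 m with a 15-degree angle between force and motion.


W = F * d * cos(theta)
theta = 15 deg = 0.2618 rad
cos(theta) = 0.9659
W = 373 * 0.14 * 0.9659
W = 50.4406


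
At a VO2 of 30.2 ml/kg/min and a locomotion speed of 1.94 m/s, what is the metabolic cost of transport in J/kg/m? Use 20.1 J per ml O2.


Power per kg = VO2 * 20.1 / 60
Power per kg = 30.2 * 20.1 / 60 = 10.1170 W/kg
Cost = power_per_kg / speed
Cost = 10.1170 / 1.94
Cost = 5.2149


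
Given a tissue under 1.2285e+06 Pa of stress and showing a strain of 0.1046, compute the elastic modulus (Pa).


E = stress / strain
E = 1.2285e+06 / 0.1046
E = 1.1745e+07


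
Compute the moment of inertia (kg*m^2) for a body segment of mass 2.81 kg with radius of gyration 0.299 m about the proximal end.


I = m * k^2
I = 2.81 * 0.299^2
k^2 = 0.0894
I = 0.2512


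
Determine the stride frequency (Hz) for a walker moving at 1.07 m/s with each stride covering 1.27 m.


f = v / stride_length
f = 1.07 / 1.27
f = 0.8425


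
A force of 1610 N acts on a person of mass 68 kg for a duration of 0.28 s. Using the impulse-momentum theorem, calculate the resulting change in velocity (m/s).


J = F * dt = 1610 * 0.28 = 450.8000 N*s
delta_v = J / m
delta_v = 450.8000 / 68
delta_v = 6.6294


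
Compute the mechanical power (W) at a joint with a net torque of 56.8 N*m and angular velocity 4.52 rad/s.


P = M * omega
P = 56.8 * 4.52
P = 256.7360


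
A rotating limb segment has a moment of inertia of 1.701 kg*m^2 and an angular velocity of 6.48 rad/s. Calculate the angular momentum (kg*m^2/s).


L = I * omega
L = 1.701 * 6.48
L = 11.0225


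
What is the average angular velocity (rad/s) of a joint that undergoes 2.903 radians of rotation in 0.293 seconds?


omega = delta_theta / delta_t
omega = 2.903 / 0.293
omega = 9.9078


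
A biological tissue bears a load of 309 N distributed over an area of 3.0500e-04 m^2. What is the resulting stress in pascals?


stress = F / A
stress = 309 / 3.0500e-04
stress = 1.0131e+06


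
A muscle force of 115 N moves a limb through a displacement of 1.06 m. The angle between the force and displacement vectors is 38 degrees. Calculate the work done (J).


W = F * d * cos(theta)
theta = 38 deg = 0.6632 rad
cos(theta) = 0.7880
W = 115 * 1.06 * 0.7880
W = 96.0585


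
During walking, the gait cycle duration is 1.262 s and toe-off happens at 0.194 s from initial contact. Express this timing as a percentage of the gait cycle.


pct = (event_time / cycle_time) * 100
pct = (0.194 / 1.262) * 100
ratio = 0.1537
pct = 15.3724


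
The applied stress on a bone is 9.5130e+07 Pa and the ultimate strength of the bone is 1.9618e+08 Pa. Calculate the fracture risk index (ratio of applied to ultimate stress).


FRI = applied / ultimate
FRI = 9.5130e+07 / 1.9618e+08
FRI = 0.4849


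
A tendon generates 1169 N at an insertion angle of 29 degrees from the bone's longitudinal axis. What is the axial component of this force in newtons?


F_eff = F_tendon * cos(theta)
theta = 29 deg = 0.5061 rad
cos(theta) = 0.8746
F_eff = 1169 * 0.8746
F_eff = 1022.4304


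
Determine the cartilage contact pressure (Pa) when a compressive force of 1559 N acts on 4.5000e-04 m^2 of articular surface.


P = F / A
P = 1559 / 4.5000e-04
P = 3.4644e+06


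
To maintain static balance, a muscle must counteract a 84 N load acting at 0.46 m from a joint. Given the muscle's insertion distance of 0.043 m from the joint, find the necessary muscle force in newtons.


F_muscle = W * d_load / d_muscle
F_muscle = 84 * 0.46 / 0.043
Numerator = 38.6400
F_muscle = 898.6047


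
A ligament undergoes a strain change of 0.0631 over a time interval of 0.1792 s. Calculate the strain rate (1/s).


strain_rate = delta_strain / delta_t
strain_rate = 0.0631 / 0.1792
strain_rate = 0.3521


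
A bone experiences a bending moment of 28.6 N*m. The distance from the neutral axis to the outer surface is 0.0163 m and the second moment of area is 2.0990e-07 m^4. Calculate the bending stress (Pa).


sigma = M * c / I
sigma = 28.6 * 0.0163 / 2.0990e-07
M * c = 0.4662
sigma = 2.2210e+06


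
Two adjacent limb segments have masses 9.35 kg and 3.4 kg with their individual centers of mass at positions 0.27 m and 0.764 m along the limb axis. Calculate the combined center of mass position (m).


COM = (m1*x1 + m2*x2) / (m1 + m2)
COM = (9.35*0.27 + 3.4*0.764) / (9.35 + 3.4)
Numerator = 5.1221
Denominator = 12.7500
COM = 0.4017


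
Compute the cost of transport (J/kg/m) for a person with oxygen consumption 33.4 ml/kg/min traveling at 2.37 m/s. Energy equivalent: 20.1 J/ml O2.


Power per kg = VO2 * 20.1 / 60
Power per kg = 33.4 * 20.1 / 60 = 11.1890 W/kg
Cost = power_per_kg / speed
Cost = 11.1890 / 2.37
Cost = 4.7211


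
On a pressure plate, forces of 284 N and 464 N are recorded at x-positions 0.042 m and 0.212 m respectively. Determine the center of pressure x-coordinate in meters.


COP_x = (F1*x1 + F2*x2) / (F1 + F2)
COP_x = (284*0.042 + 464*0.212) / (284 + 464)
Numerator = 110.2960
Denominator = 748
COP_x = 0.1475


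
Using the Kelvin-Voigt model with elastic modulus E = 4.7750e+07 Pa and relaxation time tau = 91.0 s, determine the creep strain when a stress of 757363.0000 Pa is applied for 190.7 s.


epsilon(t) = (sigma/E) * (1 - exp(-t/tau))
sigma/E = 757363.0000 / 4.7750e+07 = 0.0159
exp(-t/tau) = exp(-190.7 / 91.0) = 0.1230
epsilon = 0.0159 * (1 - 0.1230)
epsilon = 0.0139


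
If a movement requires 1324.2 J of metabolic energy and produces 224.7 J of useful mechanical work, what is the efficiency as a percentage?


eta = (W_mech / E_meta) * 100
eta = (224.7 / 1324.2) * 100
ratio = 0.1697
eta = 16.9687


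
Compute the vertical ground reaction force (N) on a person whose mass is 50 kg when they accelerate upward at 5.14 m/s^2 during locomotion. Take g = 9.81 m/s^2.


GRF = m * (g + a)
GRF = 50 * (9.81 + 5.14)
GRF = 50 * 14.9500
GRF = 747.5000


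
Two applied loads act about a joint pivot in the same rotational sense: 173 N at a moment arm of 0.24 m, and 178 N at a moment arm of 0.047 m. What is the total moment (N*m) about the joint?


M = F1 * d1 + F2 * d2
M = 173 * 0.24 + 178 * 0.047
M = 41.5200 + 8.3660
M = 49.8860


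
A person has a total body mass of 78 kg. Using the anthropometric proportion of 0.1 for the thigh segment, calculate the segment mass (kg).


m_segment = body_mass * fraction
m_segment = 78 * 0.1
m_segment = 7.8000


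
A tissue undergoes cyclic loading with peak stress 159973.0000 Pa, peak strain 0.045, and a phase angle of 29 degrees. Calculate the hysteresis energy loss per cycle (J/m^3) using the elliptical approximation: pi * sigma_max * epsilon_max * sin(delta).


E_loss = pi * sigma_max * epsilon_max * sin(delta)
delta = 29 deg = 0.5061 rad
sin(delta) = 0.4848
E_loss = pi * 159973.0000 * 0.045 * 0.4848
E_loss = 10964.2847


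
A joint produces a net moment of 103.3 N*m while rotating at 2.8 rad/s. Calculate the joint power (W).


P = M * omega
P = 103.3 * 2.8
P = 289.2400


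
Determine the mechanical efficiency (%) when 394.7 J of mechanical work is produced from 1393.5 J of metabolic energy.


eta = (W_mech / E_meta) * 100
eta = (394.7 / 1393.5) * 100
ratio = 0.2832
eta = 28.3244


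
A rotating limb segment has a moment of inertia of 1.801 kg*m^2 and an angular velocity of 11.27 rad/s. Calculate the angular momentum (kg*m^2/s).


L = I * omega
L = 1.801 * 11.27
L = 20.2973


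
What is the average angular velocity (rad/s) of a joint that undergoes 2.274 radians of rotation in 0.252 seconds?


omega = delta_theta / delta_t
omega = 2.274 / 0.252
omega = 9.0238


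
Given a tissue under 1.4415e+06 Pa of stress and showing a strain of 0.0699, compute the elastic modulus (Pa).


E = stress / strain
E = 1.4415e+06 / 0.0699
E = 2.0622e+07


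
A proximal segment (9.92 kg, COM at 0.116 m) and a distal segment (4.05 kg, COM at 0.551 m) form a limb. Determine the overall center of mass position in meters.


COM = (m1*x1 + m2*x2) / (m1 + m2)
COM = (9.92*0.116 + 4.05*0.551) / (9.92 + 4.05)
Numerator = 3.3823
Denominator = 13.9700
COM = 0.2421


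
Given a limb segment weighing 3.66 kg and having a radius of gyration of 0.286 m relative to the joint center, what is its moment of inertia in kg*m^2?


I = m * k^2
I = 3.66 * 0.286^2
k^2 = 0.0818
I = 0.2994


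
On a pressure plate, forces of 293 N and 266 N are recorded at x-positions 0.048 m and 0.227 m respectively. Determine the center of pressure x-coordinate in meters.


COP_x = (F1*x1 + F2*x2) / (F1 + F2)
COP_x = (293*0.048 + 266*0.227) / (293 + 266)
Numerator = 74.4460
Denominator = 559
COP_x = 0.1332


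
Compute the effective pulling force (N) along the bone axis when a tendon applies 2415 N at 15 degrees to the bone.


F_eff = F_tendon * cos(theta)
theta = 15 deg = 0.2618 rad
cos(theta) = 0.9659
F_eff = 2415 * 0.9659
F_eff = 2332.7109


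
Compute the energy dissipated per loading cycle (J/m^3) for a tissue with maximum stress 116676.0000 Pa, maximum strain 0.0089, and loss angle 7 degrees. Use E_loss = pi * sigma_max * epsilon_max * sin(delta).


E_loss = pi * sigma_max * epsilon_max * sin(delta)
delta = 7 deg = 0.1222 rad
sin(delta) = 0.1219
E_loss = pi * 116676.0000 * 0.0089 * 0.1219
E_loss = 397.5721


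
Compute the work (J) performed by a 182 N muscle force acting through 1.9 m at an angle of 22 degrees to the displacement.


W = F * d * cos(theta)
theta = 22 deg = 0.3840 rad
cos(theta) = 0.9272
W = 182 * 1.9 * 0.9272
W = 320.6202


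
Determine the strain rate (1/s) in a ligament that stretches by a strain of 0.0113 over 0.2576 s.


strain_rate = delta_strain / delta_t
strain_rate = 0.0113 / 0.2576
strain_rate = 0.0439


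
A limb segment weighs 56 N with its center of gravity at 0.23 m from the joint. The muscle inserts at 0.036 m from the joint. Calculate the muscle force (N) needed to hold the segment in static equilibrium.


F_muscle = W * d_load / d_muscle
F_muscle = 56 * 0.23 / 0.036
Numerator = 12.8800
F_muscle = 357.7778


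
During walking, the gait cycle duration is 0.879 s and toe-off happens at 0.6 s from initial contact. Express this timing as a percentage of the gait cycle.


pct = (event_time / cycle_time) * 100
pct = (0.6 / 0.879) * 100
ratio = 0.6826
pct = 68.2594


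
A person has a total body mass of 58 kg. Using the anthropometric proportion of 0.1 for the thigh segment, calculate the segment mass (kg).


m_segment = body_mass * fraction
m_segment = 58 * 0.1
m_segment = 5.8000


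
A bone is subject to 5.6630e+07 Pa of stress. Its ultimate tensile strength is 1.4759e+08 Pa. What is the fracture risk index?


FRI = applied / ultimate
FRI = 5.6630e+07 / 1.4759e+08
FRI = 0.3837


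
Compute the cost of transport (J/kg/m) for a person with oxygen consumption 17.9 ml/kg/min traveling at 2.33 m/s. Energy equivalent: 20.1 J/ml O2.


Power per kg = VO2 * 20.1 / 60
Power per kg = 17.9 * 20.1 / 60 = 5.9965 W/kg
Cost = power_per_kg / speed
Cost = 5.9965 / 2.33
Cost = 2.5736


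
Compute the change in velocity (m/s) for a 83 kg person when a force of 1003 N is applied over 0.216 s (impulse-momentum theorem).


J = F * dt = 1003 * 0.216 = 216.6480 N*s
delta_v = J / m
delta_v = 216.6480 / 83
delta_v = 2.6102


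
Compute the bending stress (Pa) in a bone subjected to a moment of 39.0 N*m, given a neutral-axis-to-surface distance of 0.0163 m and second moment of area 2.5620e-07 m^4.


sigma = M * c / I
sigma = 39.0 * 0.0163 / 2.5620e-07
M * c = 0.6357
sigma = 2.4813e+06


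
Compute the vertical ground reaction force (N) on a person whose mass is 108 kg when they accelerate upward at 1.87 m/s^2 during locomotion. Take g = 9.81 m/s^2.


GRF = m * (g + a)
GRF = 108 * (9.81 + 1.87)
GRF = 108 * 11.6800
GRF = 1261.4400


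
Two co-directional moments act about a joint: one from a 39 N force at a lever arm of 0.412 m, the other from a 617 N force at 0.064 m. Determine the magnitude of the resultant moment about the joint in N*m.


M = F1 * d1 + F2 * d2
M = 39 * 0.412 + 617 * 0.064
M = 16.0680 + 39.4880
M = 55.5560


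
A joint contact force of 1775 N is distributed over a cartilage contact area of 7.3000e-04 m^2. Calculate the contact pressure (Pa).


P = F / A
P = 1775 / 7.3000e-04
P = 2.4315e+06


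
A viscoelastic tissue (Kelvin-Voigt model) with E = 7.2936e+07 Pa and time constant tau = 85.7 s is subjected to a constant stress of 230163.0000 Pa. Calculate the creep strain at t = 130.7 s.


epsilon(t) = (sigma/E) * (1 - exp(-t/tau))
sigma/E = 230163.0000 / 7.2936e+07 = 0.0032
exp(-t/tau) = exp(-130.7 / 85.7) = 0.2176
epsilon = 0.0032 * (1 - 0.2176)
epsilon = 0.0025


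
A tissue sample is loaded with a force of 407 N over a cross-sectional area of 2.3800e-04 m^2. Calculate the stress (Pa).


stress = F / A
stress = 407 / 2.3800e-04
stress = 1.7101e+06


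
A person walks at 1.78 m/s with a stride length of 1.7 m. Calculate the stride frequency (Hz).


f = v / stride_length
f = 1.78 / 1.7
f = 1.0471


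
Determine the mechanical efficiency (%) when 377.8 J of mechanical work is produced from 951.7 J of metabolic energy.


eta = (W_mech / E_meta) * 100
eta = (377.8 / 951.7) * 100
ratio = 0.3970
eta = 39.6974


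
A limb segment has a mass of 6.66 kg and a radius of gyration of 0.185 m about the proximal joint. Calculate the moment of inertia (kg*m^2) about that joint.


I = m * k^2
I = 6.66 * 0.185^2
k^2 = 0.0342
I = 0.2279


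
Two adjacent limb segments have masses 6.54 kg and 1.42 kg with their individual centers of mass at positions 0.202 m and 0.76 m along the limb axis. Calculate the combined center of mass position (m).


COM = (m1*x1 + m2*x2) / (m1 + m2)
COM = (6.54*0.202 + 1.42*0.76) / (6.54 + 1.42)
Numerator = 2.4003
Denominator = 7.9600
COM = 0.3015


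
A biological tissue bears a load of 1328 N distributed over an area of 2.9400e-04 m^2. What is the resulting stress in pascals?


stress = F / A
stress = 1328 / 2.9400e-04
stress = 4.5170e+06


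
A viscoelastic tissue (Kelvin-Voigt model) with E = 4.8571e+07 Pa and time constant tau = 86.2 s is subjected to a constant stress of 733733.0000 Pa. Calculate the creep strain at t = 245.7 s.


epsilon(t) = (sigma/E) * (1 - exp(-t/tau))
sigma/E = 733733.0000 / 4.8571e+07 = 0.0151
exp(-t/tau) = exp(-245.7 / 86.2) = 0.0578
epsilon = 0.0151 * (1 - 0.0578)
epsilon = 0.0142


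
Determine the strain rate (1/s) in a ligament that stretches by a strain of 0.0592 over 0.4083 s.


strain_rate = delta_strain / delta_t
strain_rate = 0.0592 / 0.4083
strain_rate = 0.1450


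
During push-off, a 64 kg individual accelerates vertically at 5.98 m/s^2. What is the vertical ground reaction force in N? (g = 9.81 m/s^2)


GRF = m * (g + a)
GRF = 64 * (9.81 + 5.98)
GRF = 64 * 15.7900
GRF = 1010.5600


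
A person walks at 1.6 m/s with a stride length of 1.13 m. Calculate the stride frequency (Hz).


f = v / stride_length
f = 1.6 / 1.13
f = 1.4159


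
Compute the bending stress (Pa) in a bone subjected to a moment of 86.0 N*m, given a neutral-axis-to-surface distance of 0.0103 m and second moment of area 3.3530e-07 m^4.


sigma = M * c / I
sigma = 86.0 * 0.0103 / 3.3530e-07
M * c = 0.8858
sigma = 2.6418e+06


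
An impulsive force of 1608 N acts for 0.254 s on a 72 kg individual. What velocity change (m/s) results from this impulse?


J = F * dt = 1608 * 0.254 = 408.4320 N*s
delta_v = J / m
delta_v = 408.4320 / 72
delta_v = 5.6727


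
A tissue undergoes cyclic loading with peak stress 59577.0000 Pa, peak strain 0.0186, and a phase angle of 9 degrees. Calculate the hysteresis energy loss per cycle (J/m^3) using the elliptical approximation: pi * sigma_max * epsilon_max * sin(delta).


E_loss = pi * sigma_max * epsilon_max * sin(delta)
delta = 9 deg = 0.1571 rad
sin(delta) = 0.1564
E_loss = pi * 59577.0000 * 0.0186 * 0.1564
E_loss = 544.5953


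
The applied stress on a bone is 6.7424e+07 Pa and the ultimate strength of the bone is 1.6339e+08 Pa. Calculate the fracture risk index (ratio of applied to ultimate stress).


FRI = applied / ultimate
FRI = 6.7424e+07 / 1.6339e+08
FRI = 0.4127


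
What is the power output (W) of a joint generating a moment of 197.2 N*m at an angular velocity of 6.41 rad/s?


P = M * omega
P = 197.2 * 6.41
P = 1264.0520


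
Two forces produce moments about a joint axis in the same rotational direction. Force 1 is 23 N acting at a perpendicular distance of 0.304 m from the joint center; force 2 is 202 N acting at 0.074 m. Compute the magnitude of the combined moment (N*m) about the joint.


M = F1 * d1 + F2 * d2
M = 23 * 0.304 + 202 * 0.074
M = 6.9920 + 14.9480
M = 21.9400


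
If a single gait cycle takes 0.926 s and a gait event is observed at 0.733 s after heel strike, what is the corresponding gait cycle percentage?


pct = (event_time / cycle_time) * 100
pct = (0.733 / 0.926) * 100
ratio = 0.7916
pct = 79.1577


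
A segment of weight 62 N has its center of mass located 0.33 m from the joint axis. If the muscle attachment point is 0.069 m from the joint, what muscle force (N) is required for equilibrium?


F_muscle = W * d_load / d_muscle
F_muscle = 62 * 0.33 / 0.069
Numerator = 20.4600
F_muscle = 296.5217


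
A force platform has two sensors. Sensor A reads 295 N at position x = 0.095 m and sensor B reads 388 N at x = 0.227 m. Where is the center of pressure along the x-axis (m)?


COP_x = (F1*x1 + F2*x2) / (F1 + F2)
COP_x = (295*0.095 + 388*0.227) / (295 + 388)
Numerator = 116.1010
Denominator = 683
COP_x = 0.1700


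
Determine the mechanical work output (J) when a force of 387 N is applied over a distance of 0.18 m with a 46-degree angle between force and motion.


W = F * d * cos(theta)
theta = 46 deg = 0.8029 rad
cos(theta) = 0.6947
W = 387 * 0.18 * 0.6947
W = 48.3899


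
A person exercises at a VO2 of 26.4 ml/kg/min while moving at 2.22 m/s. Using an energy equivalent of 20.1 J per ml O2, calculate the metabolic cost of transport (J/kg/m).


Power per kg = VO2 * 20.1 / 60
Power per kg = 26.4 * 20.1 / 60 = 8.8440 W/kg
Cost = power_per_kg / speed
Cost = 8.8440 / 2.22
Cost = 3.9838


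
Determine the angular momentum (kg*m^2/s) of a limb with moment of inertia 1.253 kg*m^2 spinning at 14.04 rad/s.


L = I * omega
L = 1.253 * 14.04
L = 17.5921


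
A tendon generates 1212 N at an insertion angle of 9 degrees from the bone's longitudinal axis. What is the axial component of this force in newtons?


F_eff = F_tendon * cos(theta)
theta = 9 deg = 0.1571 rad
cos(theta) = 0.9877
F_eff = 1212 * 0.9877
F_eff = 1197.0783


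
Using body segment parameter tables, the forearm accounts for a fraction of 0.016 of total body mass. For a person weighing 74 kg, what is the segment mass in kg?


m_segment = body_mass * fraction
m_segment = 74 * 0.016
m_segment = 1.1840


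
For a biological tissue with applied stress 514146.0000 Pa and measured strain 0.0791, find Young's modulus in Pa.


E = stress / strain
E = 514146.0000 / 0.0791
E = 6.4999e+06


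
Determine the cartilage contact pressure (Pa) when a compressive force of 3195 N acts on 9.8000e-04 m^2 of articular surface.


P = F / A
P = 3195 / 9.8000e-04
P = 3.2602e+06


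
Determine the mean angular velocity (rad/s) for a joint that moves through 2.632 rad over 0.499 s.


omega = delta_theta / delta_t
omega = 2.632 / 0.499
omega = 5.2745


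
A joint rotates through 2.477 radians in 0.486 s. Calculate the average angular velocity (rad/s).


omega = delta_theta / delta_t
omega = 2.477 / 0.486
omega = 5.0967


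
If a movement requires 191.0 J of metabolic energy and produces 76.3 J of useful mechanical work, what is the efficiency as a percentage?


eta = (W_mech / E_meta) * 100
eta = (76.3 / 191.0) * 100
ratio = 0.3995
eta = 39.9476
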